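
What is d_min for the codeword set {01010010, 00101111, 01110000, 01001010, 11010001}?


Comparing all pairs, minimum distance: 2
Can detect 1 errors, correct 0 errors

2


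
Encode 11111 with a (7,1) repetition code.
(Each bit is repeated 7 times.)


Each bit -> 7 copies

11111111111111111111111111111111111


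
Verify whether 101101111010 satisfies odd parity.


Number of 1s: 8

No, parity error (8 ones)


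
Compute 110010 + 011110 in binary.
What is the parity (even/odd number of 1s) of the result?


110010 = 50
011110 = 30
Sum = 80 = 1010000
1s count = 2

even parity (2 ones in 1010000)


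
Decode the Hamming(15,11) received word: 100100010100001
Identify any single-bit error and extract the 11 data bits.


Syndrome = 8: error at position 8

Data: 00000100001 (corrected bit 8)


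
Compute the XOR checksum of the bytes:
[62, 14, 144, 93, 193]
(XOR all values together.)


XOR chain: 62 ^ 14 ^ 144 ^ 93 ^ 193 = 60

60


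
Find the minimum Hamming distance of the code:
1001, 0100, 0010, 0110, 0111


Comparing all pairs, minimum distance: 1
Can detect 0 errors, correct 0 errors

1


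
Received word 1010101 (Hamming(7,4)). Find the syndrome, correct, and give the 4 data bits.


Syndrome = 0: no error detected

Data: 1101 (no errors)


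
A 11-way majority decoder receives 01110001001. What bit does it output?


Ones: 5 out of 11
Threshold: 6

0 (5/11 voted 1)


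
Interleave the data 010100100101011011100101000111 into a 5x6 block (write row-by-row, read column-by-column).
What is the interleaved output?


Matrix:
  010100
  100101
  011011
  100101
  000111
Read columns: 010101010000100110110010101111

010101010000100110110010101111


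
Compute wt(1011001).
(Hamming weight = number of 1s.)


Counting 1s in 1011001

4


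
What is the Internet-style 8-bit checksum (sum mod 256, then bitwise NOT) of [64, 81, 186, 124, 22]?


Sum = 477 mod 256 = 221
Complement = 34

34


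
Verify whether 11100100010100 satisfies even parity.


Number of 1s: 6

Yes, parity is correct (6 ones)


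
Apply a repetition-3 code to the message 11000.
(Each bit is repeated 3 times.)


Each bit -> 3 copies

111111000000000


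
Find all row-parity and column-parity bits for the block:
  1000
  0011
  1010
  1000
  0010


Row parities: 10011
Column parities: 1011

Row P: 10011, Col P: 1011, Corner: 1


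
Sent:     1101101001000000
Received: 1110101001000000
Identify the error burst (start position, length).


XOR: 0011000000000000

Burst at position 2, length 2


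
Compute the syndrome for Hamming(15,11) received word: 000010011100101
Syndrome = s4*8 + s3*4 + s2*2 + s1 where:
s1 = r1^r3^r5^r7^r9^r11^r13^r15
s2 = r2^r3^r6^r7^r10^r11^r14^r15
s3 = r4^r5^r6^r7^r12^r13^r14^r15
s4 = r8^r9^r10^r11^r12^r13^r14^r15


s1=0, s2=0, s3=1, s4=1

Syndrome = 12 (error at position 12)


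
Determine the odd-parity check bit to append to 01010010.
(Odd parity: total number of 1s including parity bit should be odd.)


Number of 1s in data: 3
Parity bit: 0

0


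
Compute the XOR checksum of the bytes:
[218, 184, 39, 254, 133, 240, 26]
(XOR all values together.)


XOR chain: 218 ^ 184 ^ 39 ^ 254 ^ 133 ^ 240 ^ 26 = 212

212


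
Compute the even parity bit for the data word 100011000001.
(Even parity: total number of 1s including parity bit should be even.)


Number of 1s in data: 4
Parity bit: 0

0


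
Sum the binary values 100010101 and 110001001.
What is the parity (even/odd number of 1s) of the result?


100010101 = 277
110001001 = 393
Sum = 670 = 1010011110
1s count = 6

even parity (6 ones in 1010011110)


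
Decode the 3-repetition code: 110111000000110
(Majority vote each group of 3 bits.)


Groups: 110, 111, 000, 000, 110
Majority votes: 11001

11001


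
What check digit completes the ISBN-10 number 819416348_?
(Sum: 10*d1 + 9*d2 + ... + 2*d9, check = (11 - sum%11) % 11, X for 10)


Weighted sum: 265
265 mod 11 = 1

Check digit: X


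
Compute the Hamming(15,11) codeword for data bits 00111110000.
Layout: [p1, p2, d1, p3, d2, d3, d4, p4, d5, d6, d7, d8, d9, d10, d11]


Parity bits: p1=1, p2=0, p3=0, p4=1

100001111110000


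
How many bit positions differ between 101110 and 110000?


XOR: 011110
Count of 1s: 4

4


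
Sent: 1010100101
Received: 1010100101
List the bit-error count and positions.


XOR: 0000000000

0 errors (received matches sent)


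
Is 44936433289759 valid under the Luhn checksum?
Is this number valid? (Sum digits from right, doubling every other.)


Luhn sum = 78
78 mod 10 = 8

Invalid (Luhn sum mod 10 = 8)


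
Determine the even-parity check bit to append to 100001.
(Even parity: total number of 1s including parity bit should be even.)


Number of 1s in data: 2
Parity bit: 0

0


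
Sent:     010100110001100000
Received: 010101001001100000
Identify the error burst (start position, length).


XOR: 000001111000000000

Burst at position 5, length 4


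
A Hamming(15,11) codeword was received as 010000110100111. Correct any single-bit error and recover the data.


Syndrome = 11: error at position 11

Data: 00010110111 (corrected bit 11)


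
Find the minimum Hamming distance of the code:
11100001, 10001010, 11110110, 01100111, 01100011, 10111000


Comparing all pairs, minimum distance: 1
Can detect 0 errors, correct 0 errors

1


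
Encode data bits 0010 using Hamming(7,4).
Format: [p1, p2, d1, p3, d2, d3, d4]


Parity bits: p1=0, p2=1, p3=1

0101010


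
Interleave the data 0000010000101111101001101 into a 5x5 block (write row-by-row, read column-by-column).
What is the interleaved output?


Matrix:
  00000
  10000
  10111
  11010
  01101
Read columns: 0111000011001010011000101

0111000011001010011000101


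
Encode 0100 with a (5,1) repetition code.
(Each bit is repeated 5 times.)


Each bit -> 5 copies

00000111110000000000


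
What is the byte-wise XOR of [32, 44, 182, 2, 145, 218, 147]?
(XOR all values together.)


XOR chain: 32 ^ 44 ^ 182 ^ 2 ^ 145 ^ 218 ^ 147 = 96

96


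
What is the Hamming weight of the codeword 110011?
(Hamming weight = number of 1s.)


Counting 1s in 110011

4


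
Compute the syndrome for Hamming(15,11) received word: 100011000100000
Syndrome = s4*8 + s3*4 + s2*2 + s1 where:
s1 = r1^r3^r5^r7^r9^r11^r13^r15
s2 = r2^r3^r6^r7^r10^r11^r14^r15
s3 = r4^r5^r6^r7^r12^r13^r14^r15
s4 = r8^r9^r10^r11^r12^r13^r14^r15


s1=0, s2=0, s3=0, s4=1

Syndrome = 8 (error at position 8)


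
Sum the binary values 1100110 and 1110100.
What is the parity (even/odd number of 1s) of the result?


1100110 = 102
1110100 = 116
Sum = 218 = 11011010
1s count = 5

odd parity (5 ones in 11011010)


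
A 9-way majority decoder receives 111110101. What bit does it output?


Ones: 7 out of 9
Threshold: 5

1 (7/9 voted 1)


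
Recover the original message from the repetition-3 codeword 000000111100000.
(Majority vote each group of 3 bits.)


Groups: 000, 000, 111, 100, 000
Majority votes: 00100

00100


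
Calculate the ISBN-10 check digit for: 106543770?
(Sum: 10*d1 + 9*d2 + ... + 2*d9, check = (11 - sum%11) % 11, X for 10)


Weighted sum: 181
181 mod 11 = 5

Check digit: 6


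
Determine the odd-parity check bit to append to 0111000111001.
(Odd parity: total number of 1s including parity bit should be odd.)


Number of 1s in data: 7
Parity bit: 0

0


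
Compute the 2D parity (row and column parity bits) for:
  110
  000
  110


Row parities: 000
Column parities: 000

Row P: 000, Col P: 000, Corner: 0


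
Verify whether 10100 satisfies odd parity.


Number of 1s: 2

No, parity error (2 ones)


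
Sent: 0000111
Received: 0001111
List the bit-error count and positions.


XOR: 0001000

1 error(s) at position(s): 3


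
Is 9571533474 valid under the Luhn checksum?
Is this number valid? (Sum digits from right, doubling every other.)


Luhn sum = 43
43 mod 10 = 3

Invalid (Luhn sum mod 10 = 3)


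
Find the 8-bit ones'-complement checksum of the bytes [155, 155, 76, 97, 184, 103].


Sum = 770 mod 256 = 2
Complement = 253

253


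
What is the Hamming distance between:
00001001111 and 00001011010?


XOR: 00000010101
Count of 1s: 3

3


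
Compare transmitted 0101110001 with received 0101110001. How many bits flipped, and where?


XOR: 0000000000

0 errors (received matches sent)


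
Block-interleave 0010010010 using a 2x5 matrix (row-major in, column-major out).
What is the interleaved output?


Matrix:
  00100
  10010
Read columns: 0100100100

0100100100


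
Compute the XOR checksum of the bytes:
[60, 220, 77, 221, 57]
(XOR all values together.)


XOR chain: 60 ^ 220 ^ 77 ^ 221 ^ 57 = 73

73


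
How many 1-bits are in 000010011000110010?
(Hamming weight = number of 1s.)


Counting 1s in 000010011000110010

6


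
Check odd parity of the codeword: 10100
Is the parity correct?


Number of 1s: 2

No, parity error (2 ones)


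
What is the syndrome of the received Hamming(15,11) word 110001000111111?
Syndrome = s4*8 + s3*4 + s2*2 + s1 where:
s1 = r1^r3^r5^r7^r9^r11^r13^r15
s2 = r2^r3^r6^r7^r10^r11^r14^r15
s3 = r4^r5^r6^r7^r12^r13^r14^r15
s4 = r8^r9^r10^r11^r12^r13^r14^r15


s1=0, s2=0, s3=1, s4=0

Syndrome = 4 (error at position 4)


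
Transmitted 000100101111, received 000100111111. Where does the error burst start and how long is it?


XOR: 000000010000

Burst at position 7, length 1


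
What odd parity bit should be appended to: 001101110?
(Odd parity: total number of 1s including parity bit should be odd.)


Number of 1s in data: 5
Parity bit: 0

0


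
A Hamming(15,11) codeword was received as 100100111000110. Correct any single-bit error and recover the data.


Syndrome = 0: no error detected

Data: 00011000110 (no errors)


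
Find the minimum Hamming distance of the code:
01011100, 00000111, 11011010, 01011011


Comparing all pairs, minimum distance: 2
Can detect 1 errors, correct 0 errors

2


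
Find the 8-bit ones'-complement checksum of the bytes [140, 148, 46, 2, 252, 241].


Sum = 829 mod 256 = 61
Complement = 194

194


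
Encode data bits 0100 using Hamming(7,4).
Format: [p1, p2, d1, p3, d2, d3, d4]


Parity bits: p1=1, p2=0, p3=1

1001100


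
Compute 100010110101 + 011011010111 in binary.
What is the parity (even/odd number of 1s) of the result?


100010110101 = 2229
011011010111 = 1751
Sum = 3980 = 111110001100
1s count = 7

odd parity (7 ones in 111110001100)


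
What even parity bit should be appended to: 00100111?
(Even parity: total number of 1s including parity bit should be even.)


Number of 1s in data: 4
Parity bit: 0

0


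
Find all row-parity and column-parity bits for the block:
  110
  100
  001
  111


Row parities: 0111
Column parities: 100

Row P: 0111, Col P: 100, Corner: 1


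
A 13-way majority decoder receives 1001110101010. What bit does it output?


Ones: 7 out of 13
Threshold: 7

1 (7/13 voted 1)


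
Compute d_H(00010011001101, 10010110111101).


XOR: 10000101110000
Count of 1s: 5

5


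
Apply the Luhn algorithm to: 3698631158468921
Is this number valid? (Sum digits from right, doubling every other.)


Luhn sum = 82
82 mod 10 = 2

Invalid (Luhn sum mod 10 = 2)


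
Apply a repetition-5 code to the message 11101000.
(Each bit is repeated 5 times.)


Each bit -> 5 copies

1111111111111110000011111000000000000000


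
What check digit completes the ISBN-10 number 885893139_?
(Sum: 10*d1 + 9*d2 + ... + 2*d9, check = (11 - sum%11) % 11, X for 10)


Weighted sum: 348
348 mod 11 = 7

Check digit: 4


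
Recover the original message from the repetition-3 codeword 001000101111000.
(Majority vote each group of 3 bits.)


Groups: 001, 000, 101, 111, 000
Majority votes: 00110

00110


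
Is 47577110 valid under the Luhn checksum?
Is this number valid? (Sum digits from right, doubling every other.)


Luhn sum = 31
31 mod 10 = 1

Invalid (Luhn sum mod 10 = 1)


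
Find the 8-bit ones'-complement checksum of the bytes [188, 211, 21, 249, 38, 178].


Sum = 885 mod 256 = 117
Complement = 138

138


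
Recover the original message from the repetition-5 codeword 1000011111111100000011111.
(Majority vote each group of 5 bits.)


Groups: 10000, 11111, 11110, 00000, 11111
Majority votes: 01101

01101


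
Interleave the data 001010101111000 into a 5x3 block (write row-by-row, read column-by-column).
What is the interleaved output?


Matrix:
  001
  010
  101
  111
  000
Read columns: 001100101010110

001100101010110


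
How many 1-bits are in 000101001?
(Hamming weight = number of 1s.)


Counting 1s in 000101001

3


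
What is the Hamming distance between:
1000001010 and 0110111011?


XOR: 1110110001
Count of 1s: 6

6


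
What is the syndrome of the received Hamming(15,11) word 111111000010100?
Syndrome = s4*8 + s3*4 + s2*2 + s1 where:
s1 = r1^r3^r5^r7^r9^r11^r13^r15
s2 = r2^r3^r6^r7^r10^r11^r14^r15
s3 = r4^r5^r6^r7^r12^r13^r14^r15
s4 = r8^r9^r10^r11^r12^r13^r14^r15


s1=1, s2=0, s3=0, s4=0

Syndrome = 1 (error at position 1)


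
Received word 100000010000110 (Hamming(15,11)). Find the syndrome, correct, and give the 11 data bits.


Syndrome = 10: error at position 10

Data: 00000100110 (corrected bit 10)


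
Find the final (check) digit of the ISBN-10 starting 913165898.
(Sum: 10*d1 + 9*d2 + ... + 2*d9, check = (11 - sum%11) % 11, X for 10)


Weighted sum: 266
266 mod 11 = 2

Check digit: 9


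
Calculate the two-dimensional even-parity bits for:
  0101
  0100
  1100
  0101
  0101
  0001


Row parities: 010001
Column parities: 1100

Row P: 010001, Col P: 1100, Corner: 0


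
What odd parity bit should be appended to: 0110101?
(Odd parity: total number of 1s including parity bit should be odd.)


Number of 1s in data: 4
Parity bit: 1

1


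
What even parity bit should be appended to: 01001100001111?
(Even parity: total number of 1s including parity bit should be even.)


Number of 1s in data: 7
Parity bit: 1

1


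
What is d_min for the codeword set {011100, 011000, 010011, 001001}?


Comparing all pairs, minimum distance: 1
Can detect 0 errors, correct 0 errors

1


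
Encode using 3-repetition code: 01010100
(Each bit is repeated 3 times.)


Each bit -> 3 copies

000111000111000111000000


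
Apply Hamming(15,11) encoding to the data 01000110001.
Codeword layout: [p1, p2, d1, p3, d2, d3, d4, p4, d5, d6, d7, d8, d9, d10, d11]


Parity bits: p1=1, p2=1, p3=0, p4=1

110010010110001


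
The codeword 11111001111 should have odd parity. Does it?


Number of 1s: 9

Yes, parity is correct (9 ones)


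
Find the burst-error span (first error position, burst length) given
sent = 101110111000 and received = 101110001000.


XOR: 000000110000

Burst at position 6, length 2


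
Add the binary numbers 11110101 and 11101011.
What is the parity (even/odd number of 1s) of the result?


11110101 = 245
11101011 = 235
Sum = 480 = 111100000
1s count = 4

even parity (4 ones in 111100000)


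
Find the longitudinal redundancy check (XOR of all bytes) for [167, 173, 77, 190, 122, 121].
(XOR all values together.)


XOR chain: 167 ^ 173 ^ 77 ^ 190 ^ 122 ^ 121 = 250

250


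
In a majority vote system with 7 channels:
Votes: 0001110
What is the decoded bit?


Ones: 3 out of 7
Threshold: 4

0 (3/7 voted 1)


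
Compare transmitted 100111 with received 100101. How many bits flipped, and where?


XOR: 000010

1 error(s) at position(s): 4


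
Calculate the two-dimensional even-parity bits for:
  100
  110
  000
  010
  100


Row parities: 10011
Column parities: 100

Row P: 10011, Col P: 100, Corner: 1


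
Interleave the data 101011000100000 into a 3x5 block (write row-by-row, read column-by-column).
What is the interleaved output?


Matrix:
  10101
  10001
  00000
Read columns: 110000100000110

110000100000110


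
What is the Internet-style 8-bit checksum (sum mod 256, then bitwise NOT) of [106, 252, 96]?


Sum = 454 mod 256 = 198
Complement = 57

57


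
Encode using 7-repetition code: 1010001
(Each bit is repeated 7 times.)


Each bit -> 7 copies

1111111000000011111110000000000000000000001111111


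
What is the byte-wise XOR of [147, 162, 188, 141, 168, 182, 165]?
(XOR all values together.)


XOR chain: 147 ^ 162 ^ 188 ^ 141 ^ 168 ^ 182 ^ 165 = 187

187


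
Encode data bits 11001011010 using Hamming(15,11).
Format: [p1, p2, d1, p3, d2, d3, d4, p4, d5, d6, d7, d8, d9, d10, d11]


Parity bits: p1=0, p2=1, p3=1, p4=0

011110001011010


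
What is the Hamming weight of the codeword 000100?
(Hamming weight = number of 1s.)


Counting 1s in 000100

1


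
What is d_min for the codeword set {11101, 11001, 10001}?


Comparing all pairs, minimum distance: 1
Can detect 0 errors, correct 0 errors

1


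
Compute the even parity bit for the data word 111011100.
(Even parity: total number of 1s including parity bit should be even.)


Number of 1s in data: 6
Parity bit: 0

0


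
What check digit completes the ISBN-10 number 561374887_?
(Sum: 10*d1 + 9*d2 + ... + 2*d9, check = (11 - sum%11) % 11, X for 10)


Weighted sum: 265
265 mod 11 = 1

Check digit: X


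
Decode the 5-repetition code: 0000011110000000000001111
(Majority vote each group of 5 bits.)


Groups: 00000, 11110, 00000, 00000, 01111
Majority votes: 01001

01001


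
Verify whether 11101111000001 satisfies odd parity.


Number of 1s: 8

No, parity error (8 ones)


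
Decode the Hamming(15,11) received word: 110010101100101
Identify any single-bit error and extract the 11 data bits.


Syndrome = 0: no error detected

Data: 01011100101 (no errors)


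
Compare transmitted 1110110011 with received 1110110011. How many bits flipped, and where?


XOR: 0000000000

0 errors (received matches sent)


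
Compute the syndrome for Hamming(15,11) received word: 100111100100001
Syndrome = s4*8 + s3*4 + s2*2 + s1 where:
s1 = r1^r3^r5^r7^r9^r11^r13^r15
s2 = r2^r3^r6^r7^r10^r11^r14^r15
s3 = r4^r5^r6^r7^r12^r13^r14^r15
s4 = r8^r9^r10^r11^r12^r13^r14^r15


s1=0, s2=0, s3=1, s4=0

Syndrome = 4 (error at position 4)


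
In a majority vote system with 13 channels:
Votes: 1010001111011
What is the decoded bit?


Ones: 8 out of 13
Threshold: 7

1 (8/13 voted 1)


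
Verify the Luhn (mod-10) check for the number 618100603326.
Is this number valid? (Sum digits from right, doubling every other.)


Luhn sum = 34
34 mod 10 = 4

Invalid (Luhn sum mod 10 = 4)


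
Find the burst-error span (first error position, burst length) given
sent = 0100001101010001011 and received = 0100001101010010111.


XOR: 0000000000000011100

Burst at position 14, length 3


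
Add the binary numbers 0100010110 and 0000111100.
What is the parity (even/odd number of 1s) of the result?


0100010110 = 278
0000111100 = 60
Sum = 338 = 101010010
1s count = 4

even parity (4 ones in 101010010)


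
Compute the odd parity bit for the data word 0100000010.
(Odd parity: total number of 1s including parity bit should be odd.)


Number of 1s in data: 2
Parity bit: 1

1


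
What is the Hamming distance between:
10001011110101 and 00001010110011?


XOR: 10000001000110
Count of 1s: 4

4


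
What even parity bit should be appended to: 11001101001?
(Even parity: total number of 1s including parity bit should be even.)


Number of 1s in data: 6
Parity bit: 0

0


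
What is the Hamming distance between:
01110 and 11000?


XOR: 10110
Count of 1s: 3

3


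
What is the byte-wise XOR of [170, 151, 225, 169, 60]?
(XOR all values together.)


XOR chain: 170 ^ 151 ^ 225 ^ 169 ^ 60 = 73

73


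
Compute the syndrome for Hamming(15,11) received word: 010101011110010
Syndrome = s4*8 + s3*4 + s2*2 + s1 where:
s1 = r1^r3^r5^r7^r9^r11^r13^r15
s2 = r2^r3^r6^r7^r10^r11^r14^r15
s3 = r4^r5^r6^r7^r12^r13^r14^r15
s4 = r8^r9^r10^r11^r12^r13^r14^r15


s1=0, s2=1, s3=1, s4=1

Syndrome = 14 (error at position 14)


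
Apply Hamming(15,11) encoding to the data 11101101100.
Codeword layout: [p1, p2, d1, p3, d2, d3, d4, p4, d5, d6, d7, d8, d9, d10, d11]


Parity bits: p1=0, p2=1, p3=0, p4=0

011011001101100


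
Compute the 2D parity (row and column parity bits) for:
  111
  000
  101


Row parities: 100
Column parities: 010

Row P: 100, Col P: 010, Corner: 1


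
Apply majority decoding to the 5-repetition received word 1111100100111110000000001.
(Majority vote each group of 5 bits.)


Groups: 11111, 00100, 11111, 00000, 00001
Majority votes: 10100

10100


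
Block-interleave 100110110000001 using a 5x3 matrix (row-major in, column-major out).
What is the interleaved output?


Matrix:
  100
  110
  110
  000
  001
Read columns: 111000110000001

111000110000001


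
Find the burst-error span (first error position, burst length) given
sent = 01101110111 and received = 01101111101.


XOR: 00000001010

Burst at position 7, length 3


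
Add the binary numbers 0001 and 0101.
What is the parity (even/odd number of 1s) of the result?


0001 = 1
0101 = 5
Sum = 6 = 110
1s count = 2

even parity (2 ones in 110)


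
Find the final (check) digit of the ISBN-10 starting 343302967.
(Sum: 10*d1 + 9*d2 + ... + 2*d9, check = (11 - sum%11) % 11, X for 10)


Weighted sum: 189
189 mod 11 = 2

Check digit: 9


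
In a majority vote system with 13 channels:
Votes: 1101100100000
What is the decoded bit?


Ones: 5 out of 13
Threshold: 7

0 (5/13 voted 1)


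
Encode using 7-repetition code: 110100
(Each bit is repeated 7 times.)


Each bit -> 7 copies

111111111111110000000111111100000000000000


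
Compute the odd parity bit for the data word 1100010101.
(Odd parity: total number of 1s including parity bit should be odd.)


Number of 1s in data: 5
Parity bit: 0

0


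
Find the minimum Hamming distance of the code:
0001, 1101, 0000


Comparing all pairs, minimum distance: 1
Can detect 0 errors, correct 0 errors

1


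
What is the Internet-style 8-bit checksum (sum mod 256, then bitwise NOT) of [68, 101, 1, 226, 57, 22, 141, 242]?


Sum = 858 mod 256 = 90
Complement = 165

165


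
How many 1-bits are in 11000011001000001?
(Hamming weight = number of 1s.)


Counting 1s in 11000011001000001

6


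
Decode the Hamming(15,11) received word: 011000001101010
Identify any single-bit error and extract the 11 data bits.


Syndrome = 0: no error detected

Data: 10001101010 (no errors)


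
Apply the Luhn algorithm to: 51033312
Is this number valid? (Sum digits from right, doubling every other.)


Luhn sum = 18
18 mod 10 = 8

Invalid (Luhn sum mod 10 = 8)


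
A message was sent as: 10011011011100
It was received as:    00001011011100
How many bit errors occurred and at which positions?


XOR: 10010000000000

2 error(s) at position(s): 0, 3


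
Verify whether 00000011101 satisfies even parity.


Number of 1s: 4

Yes, parity is correct (4 ones)


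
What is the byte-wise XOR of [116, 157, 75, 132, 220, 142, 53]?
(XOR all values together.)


XOR chain: 116 ^ 157 ^ 75 ^ 132 ^ 220 ^ 142 ^ 53 = 65

65


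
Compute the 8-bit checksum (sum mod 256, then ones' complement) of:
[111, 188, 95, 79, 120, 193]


Sum = 786 mod 256 = 18
Complement = 237

237


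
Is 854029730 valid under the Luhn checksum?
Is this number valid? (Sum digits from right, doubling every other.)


Luhn sum = 37
37 mod 10 = 7

Invalid (Luhn sum mod 10 = 7)


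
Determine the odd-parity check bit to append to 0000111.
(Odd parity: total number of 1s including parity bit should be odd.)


Number of 1s in data: 3
Parity bit: 0

0


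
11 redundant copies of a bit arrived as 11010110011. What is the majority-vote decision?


Ones: 7 out of 11
Threshold: 6

1 (7/11 voted 1)


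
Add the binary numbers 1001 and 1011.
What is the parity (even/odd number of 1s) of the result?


1001 = 9
1011 = 11
Sum = 20 = 10100
1s count = 2

even parity (2 ones in 10100)


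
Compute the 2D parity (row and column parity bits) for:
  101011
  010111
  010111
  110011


Row parities: 0000
Column parities: 011000

Row P: 0000, Col P: 011000, Corner: 0


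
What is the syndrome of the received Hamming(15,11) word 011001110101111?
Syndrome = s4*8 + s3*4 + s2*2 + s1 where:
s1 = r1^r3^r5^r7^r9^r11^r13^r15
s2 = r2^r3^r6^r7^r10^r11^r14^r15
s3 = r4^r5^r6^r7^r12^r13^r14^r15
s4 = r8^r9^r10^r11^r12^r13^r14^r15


s1=0, s2=1, s3=0, s4=0

Syndrome = 2 (error at position 2)


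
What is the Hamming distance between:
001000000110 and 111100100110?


XOR: 110100100000
Count of 1s: 4

4


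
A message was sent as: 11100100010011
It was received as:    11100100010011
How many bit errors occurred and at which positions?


XOR: 00000000000000

0 errors (received matches sent)


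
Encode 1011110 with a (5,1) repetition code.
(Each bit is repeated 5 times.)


Each bit -> 5 copies

11111000001111111111111111111100000


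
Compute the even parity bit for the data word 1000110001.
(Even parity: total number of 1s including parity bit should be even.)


Number of 1s in data: 4
Parity bit: 0

0


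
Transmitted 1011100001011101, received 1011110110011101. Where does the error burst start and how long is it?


XOR: 0000010111000000

Burst at position 5, length 5


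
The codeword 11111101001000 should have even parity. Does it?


Number of 1s: 8

Yes, parity is correct (8 ones)


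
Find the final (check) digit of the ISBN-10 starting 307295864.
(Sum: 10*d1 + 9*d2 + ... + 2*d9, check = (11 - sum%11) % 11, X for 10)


Weighted sum: 237
237 mod 11 = 6

Check digit: 5


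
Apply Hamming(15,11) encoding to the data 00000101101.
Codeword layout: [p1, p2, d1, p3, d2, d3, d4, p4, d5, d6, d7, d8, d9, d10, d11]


Parity bits: p1=0, p2=0, p3=1, p4=0

000100000101101


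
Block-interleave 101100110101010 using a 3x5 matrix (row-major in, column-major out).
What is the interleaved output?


Matrix:
  10110
  01101
  01010
Read columns: 100011110101010

100011110101010


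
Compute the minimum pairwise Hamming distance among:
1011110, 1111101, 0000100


Comparing all pairs, minimum distance: 3
Can detect 2 errors, correct 1 errors

3


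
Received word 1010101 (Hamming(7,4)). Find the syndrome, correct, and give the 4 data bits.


Syndrome = 0: no error detected

Data: 1101 (no errors)


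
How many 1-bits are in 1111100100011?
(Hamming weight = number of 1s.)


Counting 1s in 1111100100011

8


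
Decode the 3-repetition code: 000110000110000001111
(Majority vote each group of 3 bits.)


Groups: 000, 110, 000, 110, 000, 001, 111
Majority votes: 0101001

0101001


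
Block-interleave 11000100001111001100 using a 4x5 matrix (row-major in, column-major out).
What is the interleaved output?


Matrix:
  11000
  10000
  11110
  01100
Read columns: 11101011001100100000

11101011001100100000


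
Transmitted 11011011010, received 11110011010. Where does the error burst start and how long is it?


XOR: 00101000000

Burst at position 2, length 3


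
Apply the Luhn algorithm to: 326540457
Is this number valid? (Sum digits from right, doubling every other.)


Luhn sum = 30
30 mod 10 = 0

Valid (Luhn sum mod 10 = 0)


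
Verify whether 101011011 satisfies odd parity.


Number of 1s: 6

No, parity error (6 ones)


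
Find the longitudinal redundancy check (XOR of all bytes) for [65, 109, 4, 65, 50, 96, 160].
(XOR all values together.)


XOR chain: 65 ^ 109 ^ 4 ^ 65 ^ 50 ^ 96 ^ 160 = 155

155


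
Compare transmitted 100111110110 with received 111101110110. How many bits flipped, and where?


XOR: 011010000000

3 error(s) at position(s): 1, 2, 4


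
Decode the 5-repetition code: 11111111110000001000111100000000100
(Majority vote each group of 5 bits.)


Groups: 11111, 11111, 00000, 01000, 11110, 00000, 00100
Majority votes: 1100100

1100100


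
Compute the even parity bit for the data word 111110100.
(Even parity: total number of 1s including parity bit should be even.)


Number of 1s in data: 6
Parity bit: 0

0


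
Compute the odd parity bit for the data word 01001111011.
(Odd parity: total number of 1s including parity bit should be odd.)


Number of 1s in data: 7
Parity bit: 0

0


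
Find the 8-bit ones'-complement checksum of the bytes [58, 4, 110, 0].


Sum = 172 mod 256 = 172
Complement = 83

83


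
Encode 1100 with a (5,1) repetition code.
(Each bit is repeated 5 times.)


Each bit -> 5 copies

11111111110000000000


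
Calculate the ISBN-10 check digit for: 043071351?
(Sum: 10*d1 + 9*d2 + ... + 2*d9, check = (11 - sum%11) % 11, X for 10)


Weighted sum: 136
136 mod 11 = 4

Check digit: 7


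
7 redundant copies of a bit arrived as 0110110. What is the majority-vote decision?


Ones: 4 out of 7
Threshold: 4

1 (4/7 voted 1)


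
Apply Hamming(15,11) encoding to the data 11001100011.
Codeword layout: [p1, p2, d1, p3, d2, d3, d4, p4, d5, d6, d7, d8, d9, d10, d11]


Parity bits: p1=0, p2=0, p3=1, p4=0

001110001100011


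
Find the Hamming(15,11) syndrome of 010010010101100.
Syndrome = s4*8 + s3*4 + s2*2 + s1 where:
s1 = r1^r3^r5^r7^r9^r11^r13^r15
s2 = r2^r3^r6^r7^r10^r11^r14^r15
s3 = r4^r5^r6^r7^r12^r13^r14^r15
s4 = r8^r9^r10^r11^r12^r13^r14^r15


s1=0, s2=0, s3=1, s4=0

Syndrome = 4 (error at position 4)


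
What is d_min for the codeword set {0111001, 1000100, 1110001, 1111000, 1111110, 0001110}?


Comparing all pairs, minimum distance: 2
Can detect 1 errors, correct 0 errors

2


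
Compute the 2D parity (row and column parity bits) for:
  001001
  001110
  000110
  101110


Row parities: 0100
Column parities: 101111

Row P: 0100, Col P: 101111, Corner: 1


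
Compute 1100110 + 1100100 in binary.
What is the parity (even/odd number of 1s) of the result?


1100110 = 102
1100100 = 100
Sum = 202 = 11001010
1s count = 4

even parity (4 ones in 11001010)


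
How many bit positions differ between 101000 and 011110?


XOR: 110110
Count of 1s: 4

4


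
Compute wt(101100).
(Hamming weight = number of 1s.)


Counting 1s in 101100

3


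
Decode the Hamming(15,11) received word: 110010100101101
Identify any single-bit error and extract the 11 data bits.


Syndrome = 5: error at position 5

Data: 00010101101 (corrected bit 5)


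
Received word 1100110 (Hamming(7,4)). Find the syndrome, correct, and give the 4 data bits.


Syndrome = 0: no error detected

Data: 0110 (no errors)


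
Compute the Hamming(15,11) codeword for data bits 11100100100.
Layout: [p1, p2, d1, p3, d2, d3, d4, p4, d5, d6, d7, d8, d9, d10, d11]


Parity bits: p1=1, p2=1, p3=1, p4=0

111111000100100


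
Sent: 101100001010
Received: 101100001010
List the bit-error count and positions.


XOR: 000000000000

0 errors (received matches sent)


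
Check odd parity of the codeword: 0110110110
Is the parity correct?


Number of 1s: 6

No, parity error (6 ones)


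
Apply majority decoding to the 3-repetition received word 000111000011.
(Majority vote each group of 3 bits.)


Groups: 000, 111, 000, 011
Majority votes: 0101

0101


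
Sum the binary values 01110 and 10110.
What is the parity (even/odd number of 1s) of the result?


01110 = 14
10110 = 22
Sum = 36 = 100100
1s count = 2

even parity (2 ones in 100100)


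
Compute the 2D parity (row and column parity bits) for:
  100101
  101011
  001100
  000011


Row parities: 1000
Column parities: 000001

Row P: 1000, Col P: 000001, Corner: 1


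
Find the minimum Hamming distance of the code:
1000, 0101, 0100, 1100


Comparing all pairs, minimum distance: 1
Can detect 0 errors, correct 0 errors

1


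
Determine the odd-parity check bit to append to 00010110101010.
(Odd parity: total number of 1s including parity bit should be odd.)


Number of 1s in data: 6
Parity bit: 1

1


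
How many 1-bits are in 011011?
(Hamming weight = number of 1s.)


Counting 1s in 011011

4


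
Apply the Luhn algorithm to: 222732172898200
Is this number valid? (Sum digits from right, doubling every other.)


Luhn sum = 53
53 mod 10 = 3

Invalid (Luhn sum mod 10 = 3)


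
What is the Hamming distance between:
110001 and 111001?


XOR: 001000
Count of 1s: 1

1


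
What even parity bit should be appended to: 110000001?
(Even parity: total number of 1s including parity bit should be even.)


Number of 1s in data: 3
Parity bit: 1

1


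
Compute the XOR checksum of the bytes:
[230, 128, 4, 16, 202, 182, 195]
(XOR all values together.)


XOR chain: 230 ^ 128 ^ 4 ^ 16 ^ 202 ^ 182 ^ 195 = 205

205


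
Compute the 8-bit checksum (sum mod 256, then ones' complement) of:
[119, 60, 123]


Sum = 302 mod 256 = 46
Complement = 209

209


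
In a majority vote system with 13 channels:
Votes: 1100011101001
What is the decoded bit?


Ones: 7 out of 13
Threshold: 7

1 (7/13 voted 1)


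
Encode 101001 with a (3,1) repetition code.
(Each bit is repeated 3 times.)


Each bit -> 3 copies

111000111000000111


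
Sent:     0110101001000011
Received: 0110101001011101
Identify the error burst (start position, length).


XOR: 0000000000011110

Burst at position 11, length 4


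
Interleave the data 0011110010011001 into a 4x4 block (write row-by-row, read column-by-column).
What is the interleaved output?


Matrix:
  0011
  1100
  1001
  1001
Read columns: 0111010010001011

0111010010001011


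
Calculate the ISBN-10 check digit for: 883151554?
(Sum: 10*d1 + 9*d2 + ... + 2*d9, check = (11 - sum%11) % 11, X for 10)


Weighted sum: 261
261 mod 11 = 8

Check digit: 3


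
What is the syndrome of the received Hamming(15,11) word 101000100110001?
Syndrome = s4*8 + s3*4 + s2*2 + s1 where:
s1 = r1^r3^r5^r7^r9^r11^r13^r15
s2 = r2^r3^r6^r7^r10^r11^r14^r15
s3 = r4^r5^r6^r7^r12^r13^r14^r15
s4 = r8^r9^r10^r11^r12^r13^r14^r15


s1=1, s2=1, s3=0, s4=1

Syndrome = 11 (error at position 11)


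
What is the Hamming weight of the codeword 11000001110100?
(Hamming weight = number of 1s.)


Counting 1s in 11000001110100

6


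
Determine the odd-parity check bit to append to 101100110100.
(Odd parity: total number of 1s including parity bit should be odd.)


Number of 1s in data: 6
Parity bit: 1

1


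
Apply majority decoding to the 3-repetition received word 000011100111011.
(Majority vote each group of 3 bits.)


Groups: 000, 011, 100, 111, 011
Majority votes: 01011

01011


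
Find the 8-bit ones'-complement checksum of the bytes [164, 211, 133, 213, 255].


Sum = 976 mod 256 = 208
Complement = 47

47


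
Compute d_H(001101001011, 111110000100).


XOR: 110011001111
Count of 1s: 8

8


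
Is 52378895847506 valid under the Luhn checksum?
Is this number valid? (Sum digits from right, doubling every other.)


Luhn sum = 72
72 mod 10 = 2

Invalid (Luhn sum mod 10 = 2)


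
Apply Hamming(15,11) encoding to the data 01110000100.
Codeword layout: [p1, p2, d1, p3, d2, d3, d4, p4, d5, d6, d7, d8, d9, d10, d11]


Parity bits: p1=1, p2=0, p3=0, p4=1

100011110000100


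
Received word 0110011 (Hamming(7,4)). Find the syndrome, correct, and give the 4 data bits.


Syndrome = 0: no error detected

Data: 1011 (no errors)


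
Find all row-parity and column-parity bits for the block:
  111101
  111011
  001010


Row parities: 110
Column parities: 001100

Row P: 110, Col P: 001100, Corner: 0


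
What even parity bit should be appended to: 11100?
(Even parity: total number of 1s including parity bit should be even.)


Number of 1s in data: 3
Parity bit: 1

1


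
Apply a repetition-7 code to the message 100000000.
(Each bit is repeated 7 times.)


Each bit -> 7 copies

111111100000000000000000000000000000000000000000000000000000000


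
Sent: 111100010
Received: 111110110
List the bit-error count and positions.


XOR: 000010100

2 error(s) at position(s): 4, 6


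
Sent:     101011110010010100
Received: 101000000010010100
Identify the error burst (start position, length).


XOR: 000011110000000000

Burst at position 4, length 4


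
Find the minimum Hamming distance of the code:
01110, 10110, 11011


Comparing all pairs, minimum distance: 2
Can detect 1 errors, correct 0 errors

2


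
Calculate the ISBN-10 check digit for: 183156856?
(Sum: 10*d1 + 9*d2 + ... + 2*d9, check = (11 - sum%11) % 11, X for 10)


Weighted sum: 232
232 mod 11 = 1

Check digit: X


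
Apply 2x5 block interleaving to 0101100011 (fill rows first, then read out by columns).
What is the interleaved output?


Matrix:
  01011
  00011
Read columns: 0010001111

0010001111


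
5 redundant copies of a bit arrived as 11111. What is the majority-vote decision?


Ones: 5 out of 5
Threshold: 3

1 (5/5 voted 1)


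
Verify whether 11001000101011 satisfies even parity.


Number of 1s: 7

No, parity error (7 ones)


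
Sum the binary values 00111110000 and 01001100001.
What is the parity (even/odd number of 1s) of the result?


00111110000 = 496
01001100001 = 609
Sum = 1105 = 10001010001
1s count = 4

even parity (4 ones in 10001010001)


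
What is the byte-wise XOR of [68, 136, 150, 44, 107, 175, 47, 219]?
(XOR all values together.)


XOR chain: 68 ^ 136 ^ 150 ^ 44 ^ 107 ^ 175 ^ 47 ^ 219 = 70

70


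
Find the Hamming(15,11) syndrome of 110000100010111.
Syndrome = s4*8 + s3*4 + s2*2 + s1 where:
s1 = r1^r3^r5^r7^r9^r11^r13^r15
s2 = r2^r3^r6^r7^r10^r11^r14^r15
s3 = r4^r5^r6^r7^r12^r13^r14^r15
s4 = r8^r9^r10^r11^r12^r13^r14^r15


s1=1, s2=1, s3=0, s4=0

Syndrome = 3 (error at position 3)


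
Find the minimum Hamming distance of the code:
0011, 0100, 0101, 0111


Comparing all pairs, minimum distance: 1
Can detect 0 errors, correct 0 errors

1


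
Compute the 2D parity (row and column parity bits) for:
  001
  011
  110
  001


Row parities: 1001
Column parities: 101

Row P: 1001, Col P: 101, Corner: 0


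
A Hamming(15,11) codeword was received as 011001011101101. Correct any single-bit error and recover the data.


Syndrome = 2: error at position 2

Data: 10101101101 (corrected bit 2)


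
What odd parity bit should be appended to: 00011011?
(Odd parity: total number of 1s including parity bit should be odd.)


Number of 1s in data: 4
Parity bit: 1

1


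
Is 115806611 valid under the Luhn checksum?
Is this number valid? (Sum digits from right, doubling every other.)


Luhn sum = 27
27 mod 10 = 7

Invalid (Luhn sum mod 10 = 7)


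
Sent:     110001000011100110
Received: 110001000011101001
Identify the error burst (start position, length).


XOR: 000000000000001111

Burst at position 14, length 4


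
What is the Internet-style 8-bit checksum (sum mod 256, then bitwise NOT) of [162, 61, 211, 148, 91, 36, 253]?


Sum = 962 mod 256 = 194
Complement = 61

61


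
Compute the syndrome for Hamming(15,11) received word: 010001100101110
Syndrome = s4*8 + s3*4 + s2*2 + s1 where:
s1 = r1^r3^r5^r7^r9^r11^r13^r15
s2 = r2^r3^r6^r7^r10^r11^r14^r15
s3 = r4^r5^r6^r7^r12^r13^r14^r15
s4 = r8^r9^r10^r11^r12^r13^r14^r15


s1=0, s2=1, s3=1, s4=0

Syndrome = 6 (error at position 6)


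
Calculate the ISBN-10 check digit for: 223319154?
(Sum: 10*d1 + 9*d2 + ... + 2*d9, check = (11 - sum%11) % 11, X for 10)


Weighted sum: 161
161 mod 11 = 7

Check digit: 4


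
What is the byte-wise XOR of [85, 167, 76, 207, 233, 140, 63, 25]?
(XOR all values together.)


XOR chain: 85 ^ 167 ^ 76 ^ 207 ^ 233 ^ 140 ^ 63 ^ 25 = 50

50
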